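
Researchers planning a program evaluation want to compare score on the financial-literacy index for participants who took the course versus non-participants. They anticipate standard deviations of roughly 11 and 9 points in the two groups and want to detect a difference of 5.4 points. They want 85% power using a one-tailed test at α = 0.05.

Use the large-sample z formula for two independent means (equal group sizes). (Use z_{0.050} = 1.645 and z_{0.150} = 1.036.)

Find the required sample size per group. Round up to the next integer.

n = 50 per group

n = (z_α + z_β)² · (σ₁² + σ₂²) / δ²
  = (1.645 + 1.036)² · (11² + 9² = 202) / 5.4²
  = 7.1878 · 202 / 29.16
  = 49.79
Round up → n = 50 per group.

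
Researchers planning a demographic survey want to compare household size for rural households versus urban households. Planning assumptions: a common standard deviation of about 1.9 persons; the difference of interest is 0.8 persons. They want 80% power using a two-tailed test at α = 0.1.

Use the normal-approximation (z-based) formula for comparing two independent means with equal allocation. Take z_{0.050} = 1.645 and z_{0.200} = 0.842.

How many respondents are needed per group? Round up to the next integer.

n = (z_{α/2} + z_β)² · (σ₁² + σ₂²) / δ²
  = (1.645 + 0.842)² · (2·1.9² = 7.22) / 0.8²
  = 6.1852 · 7.22 / 0.64
  = 69.78
Round up → n = 70 per group.

n = 70 per group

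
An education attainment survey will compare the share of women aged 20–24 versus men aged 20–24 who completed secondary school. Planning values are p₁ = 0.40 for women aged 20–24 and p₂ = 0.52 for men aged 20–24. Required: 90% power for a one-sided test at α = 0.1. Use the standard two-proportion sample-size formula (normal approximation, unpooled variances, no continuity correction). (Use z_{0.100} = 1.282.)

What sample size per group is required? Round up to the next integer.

n = 224 per group

n = (z_α + z_β)² · [p₁(1−p₁) + p₂(1−p₂)] / (p₁ − p₂)²
  = (1.282 + 1.282)² · (0.40·0.60 + 0.52·0.48) / (-0.12)²
  = (2.564)² · (0.2400 + 0.2496) / 0.0144
  = 6.5741 · 0.4896 / 0.0144
  = 223.52
Round up → n = 224 per group.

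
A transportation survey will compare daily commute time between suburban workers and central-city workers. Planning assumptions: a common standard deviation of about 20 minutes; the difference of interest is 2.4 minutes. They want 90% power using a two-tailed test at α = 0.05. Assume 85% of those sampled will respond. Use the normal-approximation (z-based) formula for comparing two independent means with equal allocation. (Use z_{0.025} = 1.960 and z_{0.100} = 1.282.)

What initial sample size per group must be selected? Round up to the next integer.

n = (z_{α/2} + z_β)² · (σ₁² + σ₂²) / δ²
  = (1.960 + 1.282)² · (2·20² = 800) / 2.4²
  = 10.5106 · 800 / 5.76
  = 1459.80
Adjust for 85% response: 1459.80 / 0.85 = 1717.41.
Round up → n = 1718 per group.

n = 1718 per group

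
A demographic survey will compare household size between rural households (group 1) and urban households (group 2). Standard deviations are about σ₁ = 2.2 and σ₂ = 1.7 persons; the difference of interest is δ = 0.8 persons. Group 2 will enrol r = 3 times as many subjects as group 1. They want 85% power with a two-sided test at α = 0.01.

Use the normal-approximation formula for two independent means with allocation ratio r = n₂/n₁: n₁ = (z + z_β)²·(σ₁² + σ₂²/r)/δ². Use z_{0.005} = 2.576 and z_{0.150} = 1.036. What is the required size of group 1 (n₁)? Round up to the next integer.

n₁ = (z_{α/2} + z_β)² · (σ₁² + σ₂²/r) / δ²
   = (2.576 + 1.036)² · (2.2² + 1.7²/3) / 0.8²
   = 13.0465 · (4.84 + 0.96333) / 0.64
   = 13.0465 · 5.8033 / 0.64
   = 118.30
Round up → n₁ = 119; n₂ = r·n₁ = 3 × 119 = 357.

n₁ = 119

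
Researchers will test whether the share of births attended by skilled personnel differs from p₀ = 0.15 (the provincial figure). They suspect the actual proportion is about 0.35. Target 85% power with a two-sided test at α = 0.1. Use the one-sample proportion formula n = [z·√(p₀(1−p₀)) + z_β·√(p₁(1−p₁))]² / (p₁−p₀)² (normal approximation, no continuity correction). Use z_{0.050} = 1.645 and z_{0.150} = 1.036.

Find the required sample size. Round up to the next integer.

n = [z_{α/2}·√(p₀q₀) + z_β·√(p₁q₁)]² / (p₁ − p₀)²
  = [1.645·√(0.15·0.85) + 1.036·√(0.35·0.65)]² / (0.20)²
  = [1.645·0.3571 + 1.036·0.4770]² / 0.0400
  = [1.0815]² / 0.0400
  = 29.24
Round up → n = 30.

n = 30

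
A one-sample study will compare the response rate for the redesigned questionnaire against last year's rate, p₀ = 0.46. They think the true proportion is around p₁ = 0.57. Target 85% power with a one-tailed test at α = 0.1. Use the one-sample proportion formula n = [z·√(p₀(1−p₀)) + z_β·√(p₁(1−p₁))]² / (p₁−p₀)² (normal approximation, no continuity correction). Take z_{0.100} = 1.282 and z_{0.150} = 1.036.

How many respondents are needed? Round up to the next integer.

n = [z_α·√(p₀q₀) + z_β·√(p₁q₁)]² / (p₁ − p₀)²
  = [1.282·√(0.46·0.54) + 1.036·√(0.57·0.43)]² / (0.11)²
  = [1.282·0.4984 + 1.036·0.4951]² / 0.0121
  = [1.1518]² / 0.0121
  = 109.65
Round up → n = 110.

n = 110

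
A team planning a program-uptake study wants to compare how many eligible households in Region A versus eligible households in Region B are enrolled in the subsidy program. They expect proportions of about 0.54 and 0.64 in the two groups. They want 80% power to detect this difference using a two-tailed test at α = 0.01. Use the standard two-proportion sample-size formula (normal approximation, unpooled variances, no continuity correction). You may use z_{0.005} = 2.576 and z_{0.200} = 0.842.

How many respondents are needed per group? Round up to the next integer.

n = 560 per group

n = (z_{α/2} + z_β)² · [p₁(1−p₁) + p₂(1−p₂)] / (p₁ − p₂)²
  = (2.576 + 0.842)² · (0.54·0.46 + 0.64·0.36) / (-0.10)²
  = (3.418)² · (0.2484 + 0.2304) / 0.0100
  = 11.6827 · 0.4788 / 0.0100
  = 559.37
Round up → n = 560 per group.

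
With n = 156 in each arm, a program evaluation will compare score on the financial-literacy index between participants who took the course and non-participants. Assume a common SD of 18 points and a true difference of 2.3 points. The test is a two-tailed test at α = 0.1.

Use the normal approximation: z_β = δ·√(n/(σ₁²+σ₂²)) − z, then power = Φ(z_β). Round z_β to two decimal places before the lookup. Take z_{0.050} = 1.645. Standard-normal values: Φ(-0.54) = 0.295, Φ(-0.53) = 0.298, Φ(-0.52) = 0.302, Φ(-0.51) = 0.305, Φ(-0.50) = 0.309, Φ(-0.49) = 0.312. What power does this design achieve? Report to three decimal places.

z_β = δ·√(n/(σ₁²+σ₂²)) − z_{α/2}
    = 2.3 · √(156/648) − 1.645
    = 2.3 · 0.49065 − 1.645
    = 1.1285 − 1.645 = -0.5165 → -0.52
Power = Φ(-0.52) = 0.302.

Power ≈ 0.302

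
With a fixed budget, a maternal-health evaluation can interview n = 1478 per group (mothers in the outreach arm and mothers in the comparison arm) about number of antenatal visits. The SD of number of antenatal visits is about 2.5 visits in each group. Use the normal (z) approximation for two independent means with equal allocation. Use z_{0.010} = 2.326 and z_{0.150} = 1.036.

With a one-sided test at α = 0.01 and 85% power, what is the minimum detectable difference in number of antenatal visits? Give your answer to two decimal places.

δ = (z_α + z_β) · √((σ₁²+σ₂²)/n)
  = (2.326 + 1.036) · √(12.5/1478)
  = 3.362 · √0.00846
  = 3.362 · 0.0920
  = 0.3092

Minimum detectable difference ≈ 0.31 visits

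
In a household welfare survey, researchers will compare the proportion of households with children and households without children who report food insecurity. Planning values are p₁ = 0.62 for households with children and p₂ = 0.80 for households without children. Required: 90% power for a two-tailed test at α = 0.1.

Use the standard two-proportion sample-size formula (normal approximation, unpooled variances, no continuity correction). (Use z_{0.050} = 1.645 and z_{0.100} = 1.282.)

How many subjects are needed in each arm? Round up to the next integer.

n = (z_{α/2} + z_β)² · [p₁(1−p₁) + p₂(1−p₂)] / (p₁ − p₂)²
  = (1.645 + 1.282)² · (0.62·0.38 + 0.80·0.20) / (-0.18)²
  = (2.927)² · (0.2356 + 0.1600) / 0.0324
  = 8.5673 · 0.3956 / 0.0324
  = 104.61
Round up → n = 105 per group.

n = 105 per group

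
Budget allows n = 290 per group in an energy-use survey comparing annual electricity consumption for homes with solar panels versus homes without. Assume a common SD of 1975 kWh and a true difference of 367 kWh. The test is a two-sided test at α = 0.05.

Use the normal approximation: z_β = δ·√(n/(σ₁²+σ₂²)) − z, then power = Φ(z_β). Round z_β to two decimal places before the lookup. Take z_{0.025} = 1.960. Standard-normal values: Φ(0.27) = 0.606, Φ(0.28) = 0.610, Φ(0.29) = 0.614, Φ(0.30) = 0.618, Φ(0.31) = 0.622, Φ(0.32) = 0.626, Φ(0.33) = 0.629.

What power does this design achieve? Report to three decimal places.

z_β = δ·√(n/(σ₁²+σ₂²)) − z_{α/2}
    = 367 · √(290/7801250) − 1.960
    = 367 · 0.00610 − 1.960
    = 2.2376 − 1.960 = 0.2776 → 0.28
Power = Φ(0.28) = 0.610.

Power ≈ 0.610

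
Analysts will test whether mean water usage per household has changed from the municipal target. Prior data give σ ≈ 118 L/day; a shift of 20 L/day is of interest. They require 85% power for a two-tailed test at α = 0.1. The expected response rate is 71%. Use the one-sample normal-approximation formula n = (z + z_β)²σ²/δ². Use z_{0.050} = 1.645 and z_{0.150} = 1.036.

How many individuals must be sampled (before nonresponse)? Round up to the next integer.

n = 353

n = (z_{α/2} + z_β)² · σ² / δ²
  = (1.645 + 1.036)² · 118² / 20²
  = 7.1878 · 13924 / 400
  = 250.21
Adjust for 71% response: 250.21 / 0.71 = 352.40.
Round up → n = 353.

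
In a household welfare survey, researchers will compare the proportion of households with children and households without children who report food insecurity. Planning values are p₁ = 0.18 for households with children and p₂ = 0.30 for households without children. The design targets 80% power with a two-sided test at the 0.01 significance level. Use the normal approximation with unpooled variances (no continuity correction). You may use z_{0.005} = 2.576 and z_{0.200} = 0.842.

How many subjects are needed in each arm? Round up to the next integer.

n = (z_{α/2} + z_β)² · [p₁(1−p₁) + p₂(1−p₂)] / (p₁ − p₂)²
  = (2.576 + 0.842)² · (0.18·0.82 + 0.30·0.70) / (-0.12)²
  = (3.418)² · (0.1476 + 0.2100) / 0.0144
  = 11.6827 · 0.3576 / 0.0144
  = 290.12
Round up → n = 291 per group.

n = 291 per group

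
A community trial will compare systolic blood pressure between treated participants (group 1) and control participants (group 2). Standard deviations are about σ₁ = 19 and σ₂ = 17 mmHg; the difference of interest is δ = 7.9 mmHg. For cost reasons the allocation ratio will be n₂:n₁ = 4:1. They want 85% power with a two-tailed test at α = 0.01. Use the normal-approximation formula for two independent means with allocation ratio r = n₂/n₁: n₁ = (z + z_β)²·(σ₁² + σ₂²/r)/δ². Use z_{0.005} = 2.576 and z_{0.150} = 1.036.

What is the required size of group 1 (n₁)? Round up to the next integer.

n₁ = (z_{α/2} + z_β)² · (σ₁² + σ₂²/r) / δ²
   = (2.576 + 1.036)² · (19² + 17²/4) / 7.9²
   = 13.0465 · (361 + 72.25) / 62.41
   = 13.0465 · 433.25 / 62.41
   = 90.57
Round up → n₁ = 91; n₂ = r·n₁ = 4 × 91 = 364.

n₁ = 91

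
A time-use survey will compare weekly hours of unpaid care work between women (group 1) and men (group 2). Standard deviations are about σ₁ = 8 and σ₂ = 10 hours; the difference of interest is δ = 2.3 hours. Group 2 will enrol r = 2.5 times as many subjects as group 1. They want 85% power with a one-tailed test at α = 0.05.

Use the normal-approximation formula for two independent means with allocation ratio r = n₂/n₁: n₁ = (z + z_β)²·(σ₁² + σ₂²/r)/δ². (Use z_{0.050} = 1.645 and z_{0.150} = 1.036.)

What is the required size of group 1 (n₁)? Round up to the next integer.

n₁ = (z_α + z_β)² · (σ₁² + σ₂²/r) / δ²
   = (1.645 + 1.036)² · (8² + 10²/2.5) / 2.3²
   = 7.1878 · (64 + 40) / 5.29
   = 7.1878 · 104 / 5.29
   = 141.31
Round up → n₁ = 142; n₂ = r·n₁ = 2.5 × 142 = 355.

n₁ = 142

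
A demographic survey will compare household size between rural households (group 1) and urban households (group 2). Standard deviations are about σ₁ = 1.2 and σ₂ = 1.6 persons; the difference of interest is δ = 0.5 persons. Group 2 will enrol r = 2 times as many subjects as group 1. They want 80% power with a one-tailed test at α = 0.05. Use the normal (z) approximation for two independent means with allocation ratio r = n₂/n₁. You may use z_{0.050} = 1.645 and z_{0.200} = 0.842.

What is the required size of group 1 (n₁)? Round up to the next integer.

n₁ = (z_α + z_β)² · (σ₁² + σ₂²/r) / δ²
   = (1.645 + 0.842)² · (1.2² + 1.6²/2) / 0.5²
   = 6.1852 · (1.44 + 1.28) / 0.25
   = 6.1852 · 2.72 / 0.25
   = 67.29
Round up → n₁ = 68; n₂ = r·n₁ = 2 × 68 = 136.

n₁ = 68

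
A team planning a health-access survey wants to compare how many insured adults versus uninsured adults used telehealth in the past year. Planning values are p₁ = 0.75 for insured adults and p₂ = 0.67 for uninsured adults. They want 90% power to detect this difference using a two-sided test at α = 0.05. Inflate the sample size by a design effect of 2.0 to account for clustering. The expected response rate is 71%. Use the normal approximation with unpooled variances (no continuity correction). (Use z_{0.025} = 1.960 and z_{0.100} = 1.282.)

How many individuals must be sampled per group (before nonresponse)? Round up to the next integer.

n = 1891 per group

n = (z_{α/2} + z_β)² · [p₁(1−p₁) + p₂(1−p₂)] / (p₁ − p₂)²
  = (1.960 + 1.282)² · (0.75·0.25 + 0.67·0.33) / (0.08)²
  = (3.242)² · (0.1875 + 0.2211) / 0.0064
  = 10.5106 · 0.4086 / 0.0064
  = 671.03
Design effect: 2.0 × 671.03 = 1342.07.
Adjust for 71% response: 1342.07 / 0.71 = 1890.24.
Round up → n = 1891 per group.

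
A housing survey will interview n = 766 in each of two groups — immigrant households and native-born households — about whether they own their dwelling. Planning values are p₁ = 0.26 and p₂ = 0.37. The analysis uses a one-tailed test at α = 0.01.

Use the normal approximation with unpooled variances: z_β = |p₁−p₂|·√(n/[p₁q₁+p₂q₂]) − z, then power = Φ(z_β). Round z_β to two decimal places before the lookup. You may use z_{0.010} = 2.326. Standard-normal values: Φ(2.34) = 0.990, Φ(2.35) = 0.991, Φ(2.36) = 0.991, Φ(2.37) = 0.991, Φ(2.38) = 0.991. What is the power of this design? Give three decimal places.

z_β = |p₁−p₂|·√(n/[p₁q₁+p₂q₂]) − z_α
    = 0.11 · √(766/0.4255) − 2.326
    = 0.11 · 42.4292 − 2.326
    = 4.6672 − 2.326 = 2.3412 → 2.34
Power = Φ(2.34) = 0.990.

Power ≈ 0.990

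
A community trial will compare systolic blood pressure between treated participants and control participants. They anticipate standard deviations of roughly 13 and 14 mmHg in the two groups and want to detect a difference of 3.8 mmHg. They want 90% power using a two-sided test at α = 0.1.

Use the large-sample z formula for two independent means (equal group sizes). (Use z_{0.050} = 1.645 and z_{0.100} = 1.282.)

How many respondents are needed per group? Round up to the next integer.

n = (z_{α/2} + z_β)² · (σ₁² + σ₂²) / δ²
  = (1.645 + 1.282)² · (13² + 14² = 365) / 3.8²
  = 8.5673 · 365 / 14.44
  = 216.56
Round up → n = 217 per group.

n = 217 per group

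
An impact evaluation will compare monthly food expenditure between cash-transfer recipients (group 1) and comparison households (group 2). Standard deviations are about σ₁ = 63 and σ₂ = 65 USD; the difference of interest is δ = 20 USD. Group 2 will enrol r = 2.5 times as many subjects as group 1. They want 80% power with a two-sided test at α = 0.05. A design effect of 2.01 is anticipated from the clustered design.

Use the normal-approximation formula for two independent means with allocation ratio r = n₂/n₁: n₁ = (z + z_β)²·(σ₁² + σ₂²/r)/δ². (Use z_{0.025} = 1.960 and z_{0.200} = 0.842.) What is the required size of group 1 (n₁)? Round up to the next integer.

n₁ = 224

n₁ = (z_{α/2} + z_β)² · (σ₁² + σ₂²/r) / δ²
   = (1.960 + 0.842)² · (63² + 65²/2.5) / 20²
   = 7.8512 · (3969 + 1690) / 400
   = 7.8512 · 5659 / 400
   = 111.07
Design effect: 2.01 × 111.07 = 223.26.
Round up → n₁ = 224; n₂ = r·n₁ = 2.5 × 224 = 560.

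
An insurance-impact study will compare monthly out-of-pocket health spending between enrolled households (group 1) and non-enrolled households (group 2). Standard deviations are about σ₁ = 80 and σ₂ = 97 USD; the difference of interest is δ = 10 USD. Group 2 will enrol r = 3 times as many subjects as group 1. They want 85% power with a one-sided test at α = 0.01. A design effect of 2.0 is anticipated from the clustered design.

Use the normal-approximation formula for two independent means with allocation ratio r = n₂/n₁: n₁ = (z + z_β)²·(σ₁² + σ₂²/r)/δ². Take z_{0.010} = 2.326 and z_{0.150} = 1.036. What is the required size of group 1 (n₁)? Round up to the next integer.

n₁ = 2156

n₁ = (z_α + z_β)² · (σ₁² + σ₂²/r) / δ²
   = (2.326 + 1.036)² · (80² + 97²/3) / 10²
   = 11.3030 · (6400 + 3136.3) / 100
   = 11.3030 · 9536.3 / 100
   = 1077.90
Design effect: 2.0 × 1077.90 = 2155.79.
Round up → n₁ = 2156; n₂ = r·n₁ = 3 × 2156 = 6468.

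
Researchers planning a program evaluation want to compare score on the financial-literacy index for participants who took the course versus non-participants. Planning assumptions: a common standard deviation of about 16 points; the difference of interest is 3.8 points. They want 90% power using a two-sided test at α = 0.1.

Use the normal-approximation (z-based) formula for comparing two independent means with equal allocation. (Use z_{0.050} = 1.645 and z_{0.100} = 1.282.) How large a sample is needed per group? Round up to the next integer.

n = (z_{α/2} + z_β)² · (σ₁² + σ₂²) / δ²
  = (1.645 + 1.282)² · (2·16² = 512) / 3.8²
  = 8.5673 · 512 / 14.44
  = 303.77
Round up → n = 304 per group.

n = 304 per group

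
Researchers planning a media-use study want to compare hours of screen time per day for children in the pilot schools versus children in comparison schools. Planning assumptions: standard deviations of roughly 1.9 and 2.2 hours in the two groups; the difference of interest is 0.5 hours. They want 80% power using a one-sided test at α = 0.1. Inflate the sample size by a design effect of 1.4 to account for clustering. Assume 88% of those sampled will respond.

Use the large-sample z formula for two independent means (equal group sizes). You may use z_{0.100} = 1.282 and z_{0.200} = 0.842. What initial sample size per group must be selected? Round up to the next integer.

n = (z_α + z_β)² · (σ₁² + σ₂²) / δ²
  = (1.282 + 0.842)² · (1.9² + 2.2² = 8.45) / 0.5²
  = 4.5114 · 8.45 / 0.25
  = 152.48
Design effect: 1.4 × 152.48 = 213.48.
Adjust for 88% response: 213.48 / 0.88 = 242.59.
Round up → n = 243 per group.

n = 243 per group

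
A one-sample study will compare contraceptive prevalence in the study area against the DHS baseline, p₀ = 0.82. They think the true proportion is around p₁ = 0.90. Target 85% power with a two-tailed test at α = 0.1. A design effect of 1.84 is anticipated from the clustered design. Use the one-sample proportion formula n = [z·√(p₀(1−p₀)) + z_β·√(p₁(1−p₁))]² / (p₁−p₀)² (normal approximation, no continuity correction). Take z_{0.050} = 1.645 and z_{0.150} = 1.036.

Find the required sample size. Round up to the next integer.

n = 256

n = [z_{α/2}·√(p₀q₀) + z_β·√(p₁q₁)]² / (p₁ − p₀)²
  = [1.645·√(0.82·0.18) + 1.036·√(0.90·0.10)]² / (0.08)²
  = [1.645·0.3842 + 1.036·0.3000]² / 0.0064
  = [0.9428]² / 0.0064
  = 138.88
Design effect: 1.84 × 138.88 = 255.54.
Round up → n = 256.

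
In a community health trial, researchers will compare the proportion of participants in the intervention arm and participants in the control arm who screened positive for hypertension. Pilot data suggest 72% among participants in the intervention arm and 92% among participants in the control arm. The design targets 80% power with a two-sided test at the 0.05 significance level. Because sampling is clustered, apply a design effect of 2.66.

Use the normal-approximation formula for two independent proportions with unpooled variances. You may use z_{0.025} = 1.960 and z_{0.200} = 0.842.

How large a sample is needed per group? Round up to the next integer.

n = 144 per group

n = (z_{α/2} + z_β)² · [p₁(1−p₁) + p₂(1−p₂)] / (p₁ − p₂)²
  = (1.960 + 0.842)² · (0.72·0.28 + 0.92·0.08) / (-0.20)²
  = (2.802)² · (0.2016 + 0.0736) / 0.0400
  = 7.8512 · 0.2752 / 0.0400
  = 54.02
Design effect: 2.66 × 54.02 = 143.68.
Round up → n = 144 per group.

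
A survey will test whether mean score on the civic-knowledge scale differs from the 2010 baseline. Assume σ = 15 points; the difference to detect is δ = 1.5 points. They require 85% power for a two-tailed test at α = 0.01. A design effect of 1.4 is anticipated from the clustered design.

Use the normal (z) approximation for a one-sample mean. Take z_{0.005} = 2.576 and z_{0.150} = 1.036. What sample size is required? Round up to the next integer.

n = (z_{α/2} + z_β)² · σ² / δ²
  = (2.576 + 1.036)² · 15² / 1.5²
  = 13.0465 · 225 / 2.25
  = 1304.65
Design effect: 1.4 × 1304.65 = 1826.52.
Round up → n = 1827.

n = 1827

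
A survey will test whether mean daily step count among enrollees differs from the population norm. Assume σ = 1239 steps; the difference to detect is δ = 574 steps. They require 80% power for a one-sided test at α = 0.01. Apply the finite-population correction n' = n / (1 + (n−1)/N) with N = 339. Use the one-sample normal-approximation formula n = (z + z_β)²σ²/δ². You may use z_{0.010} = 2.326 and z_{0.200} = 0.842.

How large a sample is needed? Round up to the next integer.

n = (z_α + z_β)² · σ² / δ²
  = (2.326 + 0.842)² · 1239² / 574²
  = 10.0362 · 1535121 / 329476
  = 46.76
Finite-population correction (N = 339): 46.76 / (1 + (46.76 − 1)/339) = 41.20.
Round up → n = 42.

n = 42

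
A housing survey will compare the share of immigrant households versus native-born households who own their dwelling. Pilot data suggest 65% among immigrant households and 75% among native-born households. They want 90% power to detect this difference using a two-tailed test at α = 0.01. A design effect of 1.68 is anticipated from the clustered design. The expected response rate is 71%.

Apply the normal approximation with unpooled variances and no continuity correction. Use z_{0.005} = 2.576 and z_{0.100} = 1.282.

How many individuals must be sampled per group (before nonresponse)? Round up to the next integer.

n = 1462 per group

n = (z_{α/2} + z_β)² · [p₁(1−p₁) + p₂(1−p₂)] / (p₁ − p₂)²
  = (2.576 + 1.282)² · (0.65·0.35 + 0.75·0.25) / (-0.10)²
  = (3.858)² · (0.2275 + 0.1875) / 0.0100
  = 14.8842 · 0.4150 / 0.0100
  = 617.69
Design effect: 1.68 × 617.69 = 1037.72.
Adjust for 71% response: 1037.72 / 0.71 = 1461.58.
Round up → n = 1462 per group.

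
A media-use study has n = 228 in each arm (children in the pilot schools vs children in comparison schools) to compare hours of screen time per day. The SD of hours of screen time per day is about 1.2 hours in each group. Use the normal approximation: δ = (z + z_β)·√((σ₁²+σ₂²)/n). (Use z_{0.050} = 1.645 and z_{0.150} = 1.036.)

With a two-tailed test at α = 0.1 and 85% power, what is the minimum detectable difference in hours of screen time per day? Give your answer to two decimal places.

Minimum detectable difference ≈ 0.30 hours

δ = (z_{α/2} + z_β) · √((σ₁²+σ₂²)/n)
  = (1.645 + 1.036) · √(2.88/228)
  = 2.681 · √0.01263
  = 2.681 · 0.1124
  = 0.3013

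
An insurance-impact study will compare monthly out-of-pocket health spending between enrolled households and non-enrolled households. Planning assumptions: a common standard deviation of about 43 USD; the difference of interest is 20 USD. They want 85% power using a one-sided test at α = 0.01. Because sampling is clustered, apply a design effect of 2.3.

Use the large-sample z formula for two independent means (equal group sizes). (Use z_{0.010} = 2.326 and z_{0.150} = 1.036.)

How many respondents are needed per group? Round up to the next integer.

n = (z_α + z_β)² · (σ₁² + σ₂²) / δ²
  = (2.326 + 1.036)² · (2·43² = 3698) / 20²
  = 11.3030 · 3698 / 400
  = 104.50
Design effect: 2.3 × 104.50 = 240.34.
Round up → n = 241 per group.

n = 241 per group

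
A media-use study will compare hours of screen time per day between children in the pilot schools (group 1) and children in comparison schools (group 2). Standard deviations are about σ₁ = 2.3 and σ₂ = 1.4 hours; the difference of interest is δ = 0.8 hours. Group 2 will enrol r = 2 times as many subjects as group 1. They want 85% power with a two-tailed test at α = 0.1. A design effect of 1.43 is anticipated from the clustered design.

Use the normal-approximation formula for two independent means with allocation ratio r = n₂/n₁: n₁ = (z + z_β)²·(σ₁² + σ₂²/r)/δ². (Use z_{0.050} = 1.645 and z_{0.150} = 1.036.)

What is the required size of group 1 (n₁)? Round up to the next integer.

n₁ = (z_{α/2} + z_β)² · (σ₁² + σ₂²/r) / δ²
   = (1.645 + 1.036)² · (2.3² + 1.4²/2) / 0.8²
   = 7.1878 · (5.29 + 0.98) / 0.64
   = 7.1878 · 6.27 / 0.64
   = 70.42
Design effect: 1.43 × 70.42 = 100.70.
Round up → n₁ = 101; n₂ = r·n₁ = 2 × 101 = 202.

n₁ = 101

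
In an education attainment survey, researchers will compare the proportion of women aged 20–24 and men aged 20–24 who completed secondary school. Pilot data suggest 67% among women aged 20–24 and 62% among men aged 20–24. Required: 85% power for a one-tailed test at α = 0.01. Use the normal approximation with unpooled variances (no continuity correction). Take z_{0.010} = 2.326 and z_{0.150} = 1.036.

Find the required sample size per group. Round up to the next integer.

n = (z_α + z_β)² · [p₁(1−p₁) + p₂(1−p₂)] / (p₁ − p₂)²
  = (2.326 + 1.036)² · (0.67·0.33 + 0.62·0.38) / (0.05)²
  = (3.362)² · (0.2211 + 0.2356) / 0.0025
  = 11.3030 · 0.4567 / 0.0025
  = 2064.84
Round up → n = 2065 per group.

n = 2065 per group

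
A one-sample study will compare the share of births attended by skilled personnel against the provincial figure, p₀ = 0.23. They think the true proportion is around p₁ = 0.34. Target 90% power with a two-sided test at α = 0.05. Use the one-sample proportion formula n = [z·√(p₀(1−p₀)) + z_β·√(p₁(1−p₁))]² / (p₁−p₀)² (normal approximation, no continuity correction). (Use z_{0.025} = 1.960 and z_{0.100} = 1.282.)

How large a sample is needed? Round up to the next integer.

n = 170

n = [z_{α/2}·√(p₀q₀) + z_β·√(p₁q₁)]² / (p₁ − p₀)²
  = [1.960·√(0.23·0.77) + 1.282·√(0.34·0.66)]² / (0.11)²
  = [1.960·0.4208 + 1.282·0.4737]² / 0.0121
  = [1.4321]² / 0.0121
  = 169.50
Round up → n = 170.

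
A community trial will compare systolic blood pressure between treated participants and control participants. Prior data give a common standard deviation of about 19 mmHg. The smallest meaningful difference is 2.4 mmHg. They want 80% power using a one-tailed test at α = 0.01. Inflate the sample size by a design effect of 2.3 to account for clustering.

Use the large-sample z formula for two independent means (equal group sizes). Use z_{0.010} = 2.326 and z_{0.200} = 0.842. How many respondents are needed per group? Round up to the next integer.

n = (z_α + z_β)² · (σ₁² + σ₂²) / δ²
  = (2.326 + 0.842)² · (2·19² = 722) / 2.4²
  = 10.0362 · 722 / 5.76
  = 1258.01
Design effect: 2.3 × 1258.01 = 2893.43.
Round up → n = 2894 per group.

n = 2894 per group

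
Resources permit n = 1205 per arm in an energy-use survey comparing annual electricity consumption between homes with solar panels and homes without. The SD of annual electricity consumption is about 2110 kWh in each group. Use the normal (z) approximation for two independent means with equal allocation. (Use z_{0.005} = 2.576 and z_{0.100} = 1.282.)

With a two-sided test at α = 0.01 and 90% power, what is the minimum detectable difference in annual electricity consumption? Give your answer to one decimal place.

δ = (z_{α/2} + z_β) · √((σ₁²+σ₂²)/n)
  = (2.576 + 1.282) · √(8904200/1205)
  = 3.858 · √7389.4
  = 3.858 · 85.9615
  = 331.6394

Minimum detectable difference ≈ 331.6 kWh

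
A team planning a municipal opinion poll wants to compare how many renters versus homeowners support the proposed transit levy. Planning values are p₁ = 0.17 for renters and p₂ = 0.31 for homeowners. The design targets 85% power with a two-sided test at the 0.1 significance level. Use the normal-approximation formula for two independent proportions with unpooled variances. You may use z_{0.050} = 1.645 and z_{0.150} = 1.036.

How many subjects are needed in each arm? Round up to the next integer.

n = 131 per group

n = (z_{α/2} + z_β)² · [p₁(1−p₁) + p₂(1−p₂)] / (p₁ − p₂)²
  = (1.645 + 1.036)² · (0.17·0.83 + 0.31·0.69) / (-0.14)²
  = (2.681)² · (0.1411 + 0.2139) / 0.0196
  = 7.1878 · 0.3550 / 0.0196
  = 130.19
Round up → n = 131 per group.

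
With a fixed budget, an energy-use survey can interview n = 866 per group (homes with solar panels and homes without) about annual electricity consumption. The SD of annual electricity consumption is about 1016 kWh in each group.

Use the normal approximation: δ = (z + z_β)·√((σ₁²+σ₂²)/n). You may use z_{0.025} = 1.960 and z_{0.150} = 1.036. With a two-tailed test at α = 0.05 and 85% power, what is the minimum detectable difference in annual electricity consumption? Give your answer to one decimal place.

Minimum detectable difference ≈ 146.3 kWh

δ = (z_{α/2} + z_β) · √((σ₁²+σ₂²)/n)
  = (1.960 + 1.036) · √(2064512/866)
  = 2.996 · √2384.0
  = 2.996 · 48.8258
  = 146.2822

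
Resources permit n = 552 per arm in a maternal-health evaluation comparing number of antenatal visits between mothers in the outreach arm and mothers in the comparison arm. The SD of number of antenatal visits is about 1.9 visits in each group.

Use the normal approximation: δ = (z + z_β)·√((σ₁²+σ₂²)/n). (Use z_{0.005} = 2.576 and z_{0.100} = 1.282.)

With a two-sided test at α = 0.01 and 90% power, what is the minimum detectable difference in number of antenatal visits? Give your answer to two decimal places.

Minimum detectable difference ≈ 0.44 visits

δ = (z_{α/2} + z_β) · √((σ₁²+σ₂²)/n)
  = (2.576 + 1.282) · √(7.22/552)
  = 3.858 · √0.01308
  = 3.858 · 0.1144
  = 0.4412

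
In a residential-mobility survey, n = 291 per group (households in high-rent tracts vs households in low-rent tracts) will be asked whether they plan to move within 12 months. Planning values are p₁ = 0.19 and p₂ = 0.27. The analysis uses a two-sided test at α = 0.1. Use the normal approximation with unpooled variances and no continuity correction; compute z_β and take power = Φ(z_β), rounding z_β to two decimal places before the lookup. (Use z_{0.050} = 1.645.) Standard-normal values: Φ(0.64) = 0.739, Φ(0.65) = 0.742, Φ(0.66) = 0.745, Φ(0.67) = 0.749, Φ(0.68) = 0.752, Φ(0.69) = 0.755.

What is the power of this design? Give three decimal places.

z_β = |p₁−p₂|·√(n/[p₁q₁+p₂q₂]) − z_{α/2}
    = 0.08 · √(291/0.3510) − 1.645
    = 0.08 · 28.7934 − 1.645
    = 2.3035 − 1.645 = 0.6585 → 0.66
Power = Φ(0.66) = 0.745.

Power ≈ 0.745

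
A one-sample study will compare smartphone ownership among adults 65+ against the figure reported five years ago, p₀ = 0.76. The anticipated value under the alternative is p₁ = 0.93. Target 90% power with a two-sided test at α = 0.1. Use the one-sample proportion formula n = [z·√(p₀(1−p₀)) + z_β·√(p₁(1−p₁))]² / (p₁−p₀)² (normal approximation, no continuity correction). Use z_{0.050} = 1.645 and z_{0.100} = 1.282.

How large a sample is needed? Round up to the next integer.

n = 37

n = [z_{α/2}·√(p₀q₀) + z_β·√(p₁q₁)]² / (p₁ − p₀)²
  = [1.645·√(0.76·0.24) + 1.282·√(0.93·0.07)]² / (0.17)²
  = [1.645·0.4271 + 1.282·0.2551]² / 0.0289
  = [1.0297]² / 0.0289
  = 36.68
Round up → n = 37.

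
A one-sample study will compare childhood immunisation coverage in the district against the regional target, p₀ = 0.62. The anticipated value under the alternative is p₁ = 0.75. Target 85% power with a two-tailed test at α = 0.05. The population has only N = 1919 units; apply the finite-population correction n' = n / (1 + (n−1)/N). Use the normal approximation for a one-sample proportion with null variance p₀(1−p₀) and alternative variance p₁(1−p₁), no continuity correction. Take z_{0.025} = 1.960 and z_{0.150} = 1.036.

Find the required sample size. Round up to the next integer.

n = [z_{α/2}·√(p₀q₀) + z_β·√(p₁q₁)]² / (p₁ − p₀)²
  = [1.960·√(0.62·0.38) + 1.036·√(0.75·0.25)]² / (0.13)²
  = [1.960·0.4854 + 1.036·0.4330]² / 0.0169
  = [1.4000]² / 0.0169
  = 115.97
Finite-population correction (N = 1919): 115.97 / (1 + (115.97 − 1)/1919) = 109.41.
Round up → n = 110.

n = 110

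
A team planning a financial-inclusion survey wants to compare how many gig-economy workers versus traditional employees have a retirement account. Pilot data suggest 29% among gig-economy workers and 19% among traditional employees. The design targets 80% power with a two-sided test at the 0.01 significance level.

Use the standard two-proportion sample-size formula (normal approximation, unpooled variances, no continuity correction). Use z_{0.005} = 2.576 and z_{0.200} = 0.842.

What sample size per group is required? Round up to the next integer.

n = (z_{α/2} + z_β)² · [p₁(1−p₁) + p₂(1−p₂)] / (p₁ − p₂)²
  = (2.576 + 0.842)² · (0.29·0.71 + 0.19·0.81) / (0.10)²
  = (3.418)² · (0.2059 + 0.1539) / 0.0100
  = 11.6827 · 0.3598 / 0.0100
  = 420.34
Round up → n = 421 per group.

n = 421 per group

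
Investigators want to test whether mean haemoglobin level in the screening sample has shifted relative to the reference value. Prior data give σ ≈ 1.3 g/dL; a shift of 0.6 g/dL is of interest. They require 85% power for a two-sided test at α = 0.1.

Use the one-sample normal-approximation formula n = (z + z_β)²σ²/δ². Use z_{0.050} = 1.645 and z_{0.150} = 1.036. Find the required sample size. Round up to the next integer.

n = 34

n = (z_{α/2} + z_β)² · σ² / δ²
  = (1.645 + 1.036)² · 1.3² / 0.6²
  = 7.1878 · 1.69 / 0.36
  = 33.74
Round up → n = 34.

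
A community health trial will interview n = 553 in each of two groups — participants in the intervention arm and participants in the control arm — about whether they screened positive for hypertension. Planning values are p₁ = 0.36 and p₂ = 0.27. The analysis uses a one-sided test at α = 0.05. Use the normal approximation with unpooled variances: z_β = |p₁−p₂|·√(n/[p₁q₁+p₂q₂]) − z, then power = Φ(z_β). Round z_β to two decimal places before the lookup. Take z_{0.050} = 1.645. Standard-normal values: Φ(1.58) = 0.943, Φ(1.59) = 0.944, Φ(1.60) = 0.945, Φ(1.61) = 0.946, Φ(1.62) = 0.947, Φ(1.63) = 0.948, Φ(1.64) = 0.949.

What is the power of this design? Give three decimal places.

z_β = |p₁−p₂|·√(n/[p₁q₁+p₂q₂]) − z_α
    = 0.09 · √(553/0.4275) − 1.645
    = 0.09 · 35.9662 − 1.645
    = 3.2370 − 1.645 = 1.5920 → 1.59
Power = Φ(1.59) = 0.944.

Power ≈ 0.944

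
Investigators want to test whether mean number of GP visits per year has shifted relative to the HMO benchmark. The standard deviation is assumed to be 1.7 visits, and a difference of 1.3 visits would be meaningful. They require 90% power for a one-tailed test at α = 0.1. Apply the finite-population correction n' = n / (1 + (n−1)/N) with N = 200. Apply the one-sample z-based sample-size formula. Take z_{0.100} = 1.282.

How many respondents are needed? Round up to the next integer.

n = 11

n = (z_α + z_β)² · σ² / δ²
  = (1.282 + 1.282)² · 1.7² / 1.3²
  = 6.5741 · 2.89 / 1.69
  = 11.24
Finite-population correction (N = 200): 11.24 / (1 + (11.24 − 1)/200) = 10.69.
Round up → n = 11.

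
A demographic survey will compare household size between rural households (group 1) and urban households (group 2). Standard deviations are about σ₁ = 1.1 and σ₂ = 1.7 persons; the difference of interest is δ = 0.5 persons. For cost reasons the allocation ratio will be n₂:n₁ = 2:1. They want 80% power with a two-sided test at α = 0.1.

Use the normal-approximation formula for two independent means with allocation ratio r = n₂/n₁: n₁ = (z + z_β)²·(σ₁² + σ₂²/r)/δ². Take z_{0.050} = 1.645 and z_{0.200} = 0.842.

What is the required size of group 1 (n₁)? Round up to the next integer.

n₁ = 66

n₁ = (z_{α/2} + z_β)² · (σ₁² + σ₂²/r) / δ²
   = (1.645 + 0.842)² · (1.1² + 1.7²/2) / 0.5²
   = 6.1852 · (1.21 + 1.445) / 0.25
   = 6.1852 · 2.655 / 0.25
   = 65.69
Round up → n₁ = 66; n₂ = r·n₁ = 2 × 66 = 132.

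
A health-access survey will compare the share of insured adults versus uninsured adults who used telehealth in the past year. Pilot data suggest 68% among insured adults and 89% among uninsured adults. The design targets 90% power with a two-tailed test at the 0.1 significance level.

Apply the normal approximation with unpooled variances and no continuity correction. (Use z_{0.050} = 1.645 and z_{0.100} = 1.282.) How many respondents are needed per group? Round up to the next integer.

n = 62 per group

n = (z_{α/2} + z_β)² · [p₁(1−p₁) + p₂(1−p₂)] / (p₁ − p₂)²
  = (1.645 + 1.282)² · (0.68·0.32 + 0.89·0.11) / (-0.21)²
  = (2.927)² · (0.2176 + 0.0979) / 0.0441
  = 8.5673 · 0.3155 / 0.0441
  = 61.29
Round up → n = 62 per group.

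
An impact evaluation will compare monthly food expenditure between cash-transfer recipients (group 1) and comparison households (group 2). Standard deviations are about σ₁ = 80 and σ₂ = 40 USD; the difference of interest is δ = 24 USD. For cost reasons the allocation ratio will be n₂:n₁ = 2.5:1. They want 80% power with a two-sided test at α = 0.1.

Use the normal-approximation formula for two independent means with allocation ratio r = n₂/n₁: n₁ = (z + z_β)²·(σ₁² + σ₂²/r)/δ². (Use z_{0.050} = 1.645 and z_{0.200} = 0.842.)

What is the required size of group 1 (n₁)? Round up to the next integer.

n₁ = (z_{α/2} + z_β)² · (σ₁² + σ₂²/r) / δ²
   = (1.645 + 0.842)² · (80² + 40²/2.5) / 24²
   = 6.1852 · (6400 + 640) / 576
   = 6.1852 · 7040 / 576
   = 75.60
Round up → n₁ = 76; n₂ = r·n₁ = 2.5 × 76 = 190.

n₁ = 76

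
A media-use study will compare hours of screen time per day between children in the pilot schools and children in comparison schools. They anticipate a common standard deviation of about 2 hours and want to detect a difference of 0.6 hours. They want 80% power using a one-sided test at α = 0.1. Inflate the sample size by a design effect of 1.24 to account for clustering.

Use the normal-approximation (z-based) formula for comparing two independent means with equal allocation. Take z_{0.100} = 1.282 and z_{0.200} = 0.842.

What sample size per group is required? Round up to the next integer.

n = (z_α + z_β)² · (σ₁² + σ₂²) / δ²
  = (1.282 + 0.842)² · (2·2² = 8) / 0.6²
  = 4.5114 · 8 / 0.36
  = 100.25
Design effect: 1.24 × 100.25 = 124.31.
Round up → n = 125 per group.

n = 125 per group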